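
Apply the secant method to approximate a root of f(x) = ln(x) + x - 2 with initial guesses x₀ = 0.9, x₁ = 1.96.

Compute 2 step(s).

f(x) = ln(x) + x - 2
x₀ = 0.9, x₁ = 1.96

Secant formula: x_{n+1} = x_n - f(x_n)(x_n - x_{n-1})/(f(x_n) - f(x_{n-1}))

Iteration 1:
  f(0.900000) = -1.205361
  f(1.960000) = 0.632944
  x_2 = 1.960000 - 0.632944×(1.960000 - 0.900000)/(0.632944 - (-1.205361))
       = 1.595033
Iteration 2:
  f(1.960000) = 0.632944
  f(1.595033) = 0.061927
  x_3 = 1.595033 - 0.061927×(1.595033 - 1.960000)/(0.061927 - 0.632944)
       = 1.555452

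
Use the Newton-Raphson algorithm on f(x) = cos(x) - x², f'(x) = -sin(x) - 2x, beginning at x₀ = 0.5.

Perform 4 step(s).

f(x) = cos(x) - x²
f'(x) = -sin(x) - 2x
x₀ = 0.5

Newton-Raphson formula: x_{n+1} = x_n - f(x_n)/f'(x_n)

Iteration 1:
  f(0.500000) = 0.627583
  f'(0.500000) = -1.479426
  x_1 = 0.500000 - 0.627583/(-1.479426) = 0.924207
Iteration 2:
  f(0.924207) = -0.251691
  f'(0.924207) = -2.646557
  x_2 = 0.924207 - (-0.251691)/(-2.646557) = 0.829106
Iteration 3:
  f(0.829106) = -0.011881
  f'(0.829106) = -2.395539
  x_3 = 0.829106 - (-0.011881)/(-2.395539) = 0.824146
Iteration 4:
  f(0.824146) = -0.000033
  f'(0.824146) = -2.382260
  x_4 = 0.824146 - (-0.000033)/(-2.382260) = 0.824132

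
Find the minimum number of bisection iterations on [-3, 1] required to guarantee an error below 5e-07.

We need (b-a)/2^n ≤ 5e-07
(1 - (-3))/2^n ≤ 5e-07
4/2^n ≤ 5e-07
2^n ≥ 8000000
n ≥ log₂(8000000) = 22.93
n ≥ 23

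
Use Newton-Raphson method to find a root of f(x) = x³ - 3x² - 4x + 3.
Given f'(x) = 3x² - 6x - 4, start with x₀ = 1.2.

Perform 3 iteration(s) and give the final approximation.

f(x) = x³ - 3x² - 4x + 3
f'(x) = 3x² - 6x - 4
x₀ = 1.2

Newton-Raphson formula: x_{n+1} = x_n - f(x_n)/f'(x_n)

Iteration 1:
  f(1.200000) = -4.392000
  f'(1.200000) = -6.880000
  x_1 = 1.200000 - (-4.392000)/(-6.880000) = 0.561628
Iteration 2:
  f(0.561628) = -0.015637
  f'(0.561628) = -6.423490
  x_2 = 0.561628 - (-0.015637)/(-6.423490) = 0.559194
Iteration 3:
  f(0.559194) = -0.000008
  f'(0.559194) = -6.417069
  x_3 = 0.559194 - (-0.000008)/(-6.417069) = 0.559192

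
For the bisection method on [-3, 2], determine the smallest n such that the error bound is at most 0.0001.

We need (b-a)/2^n ≤ 0.0001
(2 - (-3))/2^n ≤ 0.0001
5/2^n ≤ 0.0001
2^n ≥ 50000
n ≥ log₂(50000) = 15.61
n ≥ 16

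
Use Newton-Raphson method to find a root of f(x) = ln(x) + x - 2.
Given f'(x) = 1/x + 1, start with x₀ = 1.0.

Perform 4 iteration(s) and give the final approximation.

f(x) = ln(x) + x - 2
f'(x) = 1/x + 1
x₀ = 1.0

Newton-Raphson formula: x_{n+1} = x_n - f(x_n)/f'(x_n)

Iteration 1:
  f(1.000000) = -1.000000
  f'(1.000000) = 2.000000
  x_1 = 1.000000 - (-1.000000)/2.000000 = 1.500000
Iteration 2:
  f(1.500000) = -0.094535
  f'(1.500000) = 1.666667
  x_2 = 1.500000 - (-0.094535)/1.666667 = 1.556721
Iteration 3:
  f(1.556721) = -0.000697
  f'(1.556721) = 1.642376
  x_3 = 1.556721 - (-0.000697)/1.642376 = 1.557146
Iteration 4:
  f(1.557146) = 0.000000
  f'(1.557146) = 1.642201
  x_4 = 1.557146 - 0.000000/1.642201 = 1.557146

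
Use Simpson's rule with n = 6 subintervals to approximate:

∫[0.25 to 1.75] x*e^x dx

f(x) = x*e^x
a = 0.25, b = 1.75, n = 6
h = (b - a)/n = 0.250000

Simpson's rule: (h/3)[f(x₀) + 4f(x₁) + 2f(x₂) + ... + f(xₙ)]

x_0 = 0.2500, f(x_0) = 0.321006, coefficient = 1
x_1 = 0.5000, f(x_1) = 0.824361, coefficient = 4
x_2 = 0.7500, f(x_2) = 1.587750, coefficient = 2
x_3 = 1.0000, f(x_3) = 2.718282, coefficient = 4
x_4 = 1.2500, f(x_4) = 4.362929, coefficient = 2
x_5 = 1.5000, f(x_5) = 6.722534, coefficient = 4
x_6 = 1.7500, f(x_6) = 10.070555, coefficient = 1

I ≈ (0.250000/3) × 63.353623 = 5.279469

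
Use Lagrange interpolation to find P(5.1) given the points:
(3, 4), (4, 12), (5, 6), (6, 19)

Lagrange interpolation formula:
P(x) = Σ yᵢ × Lᵢ(x)
where Lᵢ(x) = Π_{j≠i} (x - xⱼ)/(xᵢ - xⱼ)

L_0(5.1) = (5.1 - 4)/(3 - 4) × (5.1 - 5)/(3 - 5) × (5.1 - 6)/(3 - 6) = 0.016500
L_1(5.1) = (5.1 - 3)/(4 - 3) × (5.1 - 5)/(4 - 5) × (5.1 - 6)/(4 - 6) = -0.094500
L_2(5.1) = (5.1 - 3)/(5 - 3) × (5.1 - 4)/(5 - 4) × (5.1 - 6)/(5 - 6) = 1.039500
L_3(5.1) = (5.1 - 3)/(6 - 3) × (5.1 - 4)/(6 - 4) × (5.1 - 5)/(6 - 5) = 0.038500

P(5.1) = 4×L_0(5.1) + 12×L_1(5.1) + 6×L_2(5.1) + 19×L_3(5.1)
P(5.1) = 5.900500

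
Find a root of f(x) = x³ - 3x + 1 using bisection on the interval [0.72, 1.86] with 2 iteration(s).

f(x) = x³ - 3x + 1
Initial interval: [0.72, 1.86]

Iteration 1:
  c_1 = (0.720000 + 1.860000)/2 = 1.290000
  f(c_1) = f(1.290000) = -0.723311
  f(a) × f(c) ≥ 0, new interval: [1.290000, 1.860000]
Iteration 2:
  c_2 = (1.290000 + 1.860000)/2 = 1.575000
  f(c_2) = f(1.575000) = 0.181984
  f(a) × f(c) < 0, new interval: [1.290000, 1.575000]

After 2 iteration(s), the approximation is c_2 = 1.575000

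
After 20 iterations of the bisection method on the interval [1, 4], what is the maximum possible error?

Bisection error bound: |error| ≤ (b-a)/2^n
|error| ≤ (4 - 1)/2^20 = 3/2^20
|error| ≤ 0.0000028610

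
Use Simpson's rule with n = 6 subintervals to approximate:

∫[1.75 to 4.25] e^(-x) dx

f(x) = e^(-x)
a = 1.75, b = 4.25, n = 6
h = (b - a)/n = 0.416667

Simpson's rule: (h/3)[f(x₀) + 4f(x₁) + 2f(x₂) + ... + f(xₙ)]

x_0 = 1.7500, f(x_0) = 0.173774, coefficient = 1
x_1 = 2.1667, f(x_1) = 0.114559, coefficient = 4
x_2 = 2.5833, f(x_2) = 0.075522, coefficient = 2
x_3 = 3.0000, f(x_3) = 0.049787, coefficient = 4
x_4 = 3.4167, f(x_4) = 0.032822, coefficient = 2
x_5 = 3.8333, f(x_5) = 0.021637, coefficient = 4
x_6 = 4.2500, f(x_6) = 0.014264, coefficient = 1

I ≈ (0.416667/3) × 1.148658 = 0.159536
Exact value: 0.159510
Error: 0.000026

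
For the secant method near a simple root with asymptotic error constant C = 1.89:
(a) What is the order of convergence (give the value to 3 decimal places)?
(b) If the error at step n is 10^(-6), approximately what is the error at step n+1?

(a) Secant method has superlinear convergence with order φ = (1+√5)/2 ≈ 1.618.
    This means |e_{n+1}| ≈ C|e_n|^1.618.

(b) With |e_n| = 10^(-6) and C = 1.89:
    |e_{n+1}| ≈ 1.89 × (10^(-6))^1.618 = 1.89 × 10^(-9.71)

(a) ≈ 1.618 (golden ratio); (b) |e_{n+1}| ≈ 3.700e-10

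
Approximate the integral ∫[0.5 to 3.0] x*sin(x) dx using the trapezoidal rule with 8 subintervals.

f(x) = x*sin(x)
a = 0.5, b = 3.0, n = 8
h = (b - a)/n = 0.312500

Trapezoidal rule: (h/2)[f(x₀) + 2f(x₁) + 2f(x₂) + ... + f(xₙ)]

x_0 = 0.5000, f(x_0) = 0.239713, coefficient = 1
x_1 = 0.8125, f(x_1) = 0.589882, coefficient = 2
x_2 = 1.1250, f(x_2) = 1.015051, coefficient = 2
x_3 = 1.4375, f(x_3) = 1.424748, coefficient = 2
x_4 = 1.7500, f(x_4) = 1.721975, coefficient = 2
x_5 = 2.0625, f(x_5) = 1.818155, coefficient = 2
x_6 = 2.3750, f(x_6) = 1.647502, coefficient = 2
x_7 = 2.6875, f(x_7) = 1.178864, coefficient = 2
x_8 = 3.0000, f(x_8) = 0.423360, coefficient = 1

I ≈ (0.312500/2) × 19.455429 = 3.039911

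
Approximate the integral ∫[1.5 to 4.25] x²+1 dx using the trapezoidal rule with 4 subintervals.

f(x) = x²+1
a = 1.5, b = 4.25, n = 4
h = (b - a)/n = 0.687500

Trapezoidal rule: (h/2)[f(x₀) + 2f(x₁) + 2f(x₂) + ... + f(xₙ)]

x_0 = 1.5000, f(x_0) = 3.250000, coefficient = 1
x_1 = 2.1875, f(x_1) = 5.785156, coefficient = 2
x_2 = 2.8750, f(x_2) = 9.265625, coefficient = 2
x_3 = 3.5625, f(x_3) = 13.691406, coefficient = 2
x_4 = 4.2500, f(x_4) = 19.062500, coefficient = 1

I ≈ (0.687500/2) × 79.796875 = 27.430176
Exact value: 27.213542
Error: 0.216634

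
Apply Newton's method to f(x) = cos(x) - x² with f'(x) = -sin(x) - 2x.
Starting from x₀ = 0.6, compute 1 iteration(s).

f(x) = cos(x) - x²
f'(x) = -sin(x) - 2x
x₀ = 0.6

Newton-Raphson formula: x_{n+1} = x_n - f(x_n)/f'(x_n)

Iteration 1:
  f(0.600000) = 0.465336
  f'(0.600000) = -1.764642
  x_1 = 0.600000 - 0.465336/(-1.764642) = 0.863700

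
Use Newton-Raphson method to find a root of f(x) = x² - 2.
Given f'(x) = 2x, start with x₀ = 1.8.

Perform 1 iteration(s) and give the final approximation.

f(x) = x² - 2
f'(x) = 2x
x₀ = 1.8

Newton-Raphson formula: x_{n+1} = x_n - f(x_n)/f'(x_n)

Iteration 1:
  f(1.800000) = 1.240000
  f'(1.800000) = 3.600000
  x_1 = 1.800000 - 1.240000/3.600000 = 1.455556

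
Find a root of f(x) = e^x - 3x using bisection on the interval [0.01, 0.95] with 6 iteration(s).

f(x) = e^x - 3x
Initial interval: [0.01, 0.95]

Iteration 1:
  c_1 = (0.010000 + 0.950000)/2 = 0.480000
  f(c_1) = f(0.480000) = 0.176074
  f(a) × f(c) ≥ 0, new interval: [0.480000, 0.950000]
Iteration 2:
  c_2 = (0.480000 + 0.950000)/2 = 0.715000
  f(c_2) = f(0.715000) = -0.100813
  f(a) × f(c) < 0, new interval: [0.480000, 0.715000]
Iteration 3:
  c_3 = (0.480000 + 0.715000)/2 = 0.597500
  f(c_3) = f(0.597500) = 0.025069
  f(a) × f(c) ≥ 0, new interval: [0.597500, 0.715000]
Iteration 4:
  c_4 = (0.597500 + 0.715000)/2 = 0.656250
  f(c_4) = f(0.656250) = -0.041200
  f(a) × f(c) < 0, new interval: [0.597500, 0.656250]
Iteration 5:
  c_5 = (0.597500 + 0.656250)/2 = 0.626875
  f(c_5) = f(0.626875) = -0.008873
  f(a) × f(c) < 0, new interval: [0.597500, 0.626875]
Iteration 6:
  c_6 = (0.597500 + 0.626875)/2 = 0.612187
  f(c_6) = f(0.612187) = 0.007899
  f(a) × f(c) ≥ 0, new interval: [0.612187, 0.626875]

After 6 iteration(s), the approximation is c_6 = 0.612187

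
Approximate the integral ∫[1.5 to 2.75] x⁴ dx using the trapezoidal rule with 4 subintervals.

f(x) = x⁴
a = 1.5, b = 2.75, n = 4
h = (b - a)/n = 0.312500

Trapezoidal rule: (h/2)[f(x₀) + 2f(x₁) + 2f(x₂) + ... + f(xₙ)]

x_0 = 1.5000, f(x_0) = 5.062500, coefficient = 1
x_1 = 1.8125, f(x_1) = 10.792252, coefficient = 2
x_2 = 2.1250, f(x_2) = 20.390869, coefficient = 2
x_3 = 2.4375, f(x_3) = 35.300308, coefficient = 2
x_4 = 2.7500, f(x_4) = 57.191406, coefficient = 1

I ≈ (0.312500/2) × 195.220764 = 30.503244
Exact value: 29.936523
Error: 0.566721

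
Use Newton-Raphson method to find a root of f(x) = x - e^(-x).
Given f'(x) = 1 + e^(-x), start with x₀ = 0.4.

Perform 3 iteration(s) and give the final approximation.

f(x) = x - e^(-x)
f'(x) = 1 + e^(-x)
x₀ = 0.4

Newton-Raphson formula: x_{n+1} = x_n - f(x_n)/f'(x_n)

Iteration 1:
  f(0.400000) = -0.270320
  f'(0.400000) = 1.670320
  x_1 = 0.400000 - (-0.270320)/1.670320 = 0.561837
Iteration 2:
  f(0.561837) = -0.008323
  f'(0.561837) = 1.570161
  x_2 = 0.561837 - (-0.008323)/1.570161 = 0.567138
Iteration 3:
  f(0.567138) = -0.000008
  f'(0.567138) = 1.567146
  x_3 = 0.567138 - (-0.000008)/1.567146 = 0.567143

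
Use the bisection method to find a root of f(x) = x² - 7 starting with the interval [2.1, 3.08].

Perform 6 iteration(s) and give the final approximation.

f(x) = x² - 7
Initial interval: [2.1, 3.08]

Iteration 1:
  c_1 = (2.100000 + 3.080000)/2 = 2.590000
  f(c_1) = f(2.590000) = -0.291900
  f(a) × f(c) ≥ 0, new interval: [2.590000, 3.080000]
Iteration 2:
  c_2 = (2.590000 + 3.080000)/2 = 2.835000
  f(c_2) = f(2.835000) = 1.037225
  f(a) × f(c) < 0, new interval: [2.590000, 2.835000]
Iteration 3:
  c_3 = (2.590000 + 2.835000)/2 = 2.712500
  f(c_3) = f(2.712500) = 0.357656
  f(a) × f(c) < 0, new interval: [2.590000, 2.712500]
Iteration 4:
  c_4 = (2.590000 + 2.712500)/2 = 2.651250
  f(c_4) = f(2.651250) = 0.029127
  f(a) × f(c) < 0, new interval: [2.590000, 2.651250]
Iteration 5:
  c_5 = (2.590000 + 2.651250)/2 = 2.620625
  f(c_5) = f(2.620625) = -0.132325
  f(a) × f(c) ≥ 0, new interval: [2.620625, 2.651250]
Iteration 6:
  c_6 = (2.620625 + 2.651250)/2 = 2.635937
  f(c_6) = f(2.635937) = -0.051833
  f(a) × f(c) ≥ 0, new interval: [2.635937, 2.651250]

After 6 iteration(s), the approximation is c_6 = 2.635937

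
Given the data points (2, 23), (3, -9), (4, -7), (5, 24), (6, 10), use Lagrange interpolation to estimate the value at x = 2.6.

Lagrange interpolation formula:
P(x) = Σ yᵢ × Lᵢ(x)
where Lᵢ(x) = Π_{j≠i} (x - xⱼ)/(xᵢ - xⱼ)

L_0(2.6) = (2.6 - 3)/(2 - 3) × (2.6 - 4)/(2 - 4) × (2.6 - 5)/(2 - 5) × (2.6 - 6)/(2 - 6) = 0.190400
L_1(2.6) = (2.6 - 2)/(3 - 2) × (2.6 - 4)/(3 - 4) × (2.6 - 5)/(3 - 5) × (2.6 - 6)/(3 - 6) = 1.142400
L_2(2.6) = (2.6 - 2)/(4 - 2) × (2.6 - 3)/(4 - 3) × (2.6 - 5)/(4 - 5) × (2.6 - 6)/(4 - 6) = -0.489600
L_3(2.6) = (2.6 - 2)/(5 - 2) × (2.6 - 3)/(5 - 3) × (2.6 - 4)/(5 - 4) × (2.6 - 6)/(5 - 6) = 0.190400
L_4(2.6) = (2.6 - 2)/(6 - 2) × (2.6 - 3)/(6 - 3) × (2.6 - 4)/(6 - 4) × (2.6 - 5)/(6 - 5) = -0.033600

P(2.6) = 23×L_0(2.6) + (-9)×L_1(2.6) + (-7)×L_2(2.6) + 24×L_3(2.6) + 10×L_4(2.6)
P(2.6) = 1.758400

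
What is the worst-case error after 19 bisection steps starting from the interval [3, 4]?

Bisection error bound: |error| ≤ (b-a)/2^n
|error| ≤ (4 - 3)/2^19 = 1/2^19
|error| ≤ 0.0000019073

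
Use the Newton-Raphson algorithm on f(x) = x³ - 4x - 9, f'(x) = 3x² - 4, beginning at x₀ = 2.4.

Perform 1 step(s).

f(x) = x³ - 4x - 9
f'(x) = 3x² - 4
x₀ = 2.4

Newton-Raphson formula: x_{n+1} = x_n - f(x_n)/f'(x_n)

Iteration 1:
  f(2.400000) = -4.776000
  f'(2.400000) = 13.280000
  x_1 = 2.400000 - (-4.776000)/13.280000 = 2.759639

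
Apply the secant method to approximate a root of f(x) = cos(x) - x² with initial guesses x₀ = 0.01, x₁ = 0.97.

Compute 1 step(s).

f(x) = cos(x) - x²
x₀ = 0.01, x₁ = 0.97

Secant formula: x_{n+1} = x_n - f(x_n)(x_n - x_{n-1})/(f(x_n) - f(x_{n-1}))

Iteration 1:
  f(0.010000) = 0.999850
  f(0.970000) = -0.375600
  x_2 = 0.970000 - (-0.375600)×(0.970000 - 0.010000)/(-0.375600 - 0.999850)
       = 0.707848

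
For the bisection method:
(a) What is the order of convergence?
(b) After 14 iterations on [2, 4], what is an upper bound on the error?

(a) Bisection has linear (order 1) convergence; the error is halved each step.

(b) Error bound = (b-a)/2^n = (4 - 2)/2^{14}
    = 2/2^{14}

(a) 1 (linear); (b) error ≤ 1.22e-04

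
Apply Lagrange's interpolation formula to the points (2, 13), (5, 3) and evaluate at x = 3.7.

Lagrange interpolation formula:
P(x) = Σ yᵢ × Lᵢ(x)
where Lᵢ(x) = Π_{j≠i} (x - xⱼ)/(xᵢ - xⱼ)

L_0(3.7) = (3.7 - 5)/(2 - 5) = 0.433333
L_1(3.7) = (3.7 - 2)/(5 - 2) = 0.566667

P(3.7) = 13×L_0(3.7) + 3×L_1(3.7)
P(3.7) = 7.333333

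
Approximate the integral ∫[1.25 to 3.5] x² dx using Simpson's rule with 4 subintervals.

f(x) = x²
a = 1.25, b = 3.5, n = 4
h = (b - a)/n = 0.562500

Simpson's rule: (h/3)[f(x₀) + 4f(x₁) + 2f(x₂) + ... + f(xₙ)]

x_0 = 1.2500, f(x_0) = 1.562500, coefficient = 1
x_1 = 1.8125, f(x_1) = 3.285156, coefficient = 4
x_2 = 2.3750, f(x_2) = 5.640625, coefficient = 2
x_3 = 2.9375, f(x_3) = 8.628906, coefficient = 4
x_4 = 3.5000, f(x_4) = 12.250000, coefficient = 1

I ≈ (0.562500/3) × 72.750000 = 13.640625
Exact value: 13.640625
Error: 0.000000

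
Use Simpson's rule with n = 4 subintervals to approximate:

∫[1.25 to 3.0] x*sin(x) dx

f(x) = x*sin(x)
a = 1.25, b = 3.0, n = 4
h = (b - a)/n = 0.437500

Simpson's rule: (h/3)[f(x₀) + 4f(x₁) + 2f(x₂) + ... + f(xₙ)]

x_0 = 1.2500, f(x_0) = 1.186231, coefficient = 1
x_1 = 1.6875, f(x_1) = 1.676021, coefficient = 4
x_2 = 2.1250, f(x_2) = 1.806930, coefficient = 2
x_3 = 2.5625, f(x_3) = 1.402366, coefficient = 4
x_4 = 3.0000, f(x_4) = 0.423360, coefficient = 1

I ≈ (0.437500/3) × 17.536999 = 2.557479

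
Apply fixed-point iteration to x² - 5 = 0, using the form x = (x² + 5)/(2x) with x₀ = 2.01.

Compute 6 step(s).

Equation: x² - 5 = 0
Fixed-point form: x = (x² + 5)/(2x)
x₀ = 2.01

x_1 = g(2.010000) = 2.248781
x_2 = g(2.248781) = 2.236104
x_3 = g(2.236104) = 2.236068
x_4 = g(2.236068) = 2.236068
x_5 = g(2.236068) = 2.236068
x_6 = g(2.236068) = 2.236068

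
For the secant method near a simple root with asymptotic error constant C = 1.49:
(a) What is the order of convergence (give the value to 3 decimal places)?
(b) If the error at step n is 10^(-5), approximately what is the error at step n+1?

(a) Secant method has superlinear convergence with order φ = (1+√5)/2 ≈ 1.618.
    This means |e_{n+1}| ≈ C|e_n|^1.618.

(b) With |e_n| = 10^(-5) and C = 1.49:
    |e_{n+1}| ≈ 1.49 × (10^(-5))^1.618 = 1.49 × 10^(-8.09)

(a) ≈ 1.618 (golden ratio); (b) |e_{n+1}| ≈ 1.211e-08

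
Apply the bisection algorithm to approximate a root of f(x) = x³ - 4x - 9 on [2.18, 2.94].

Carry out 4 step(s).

f(x) = x³ - 4x - 9
Initial interval: [2.18, 2.94]

Iteration 1:
  c_1 = (2.180000 + 2.940000)/2 = 2.560000
  f(c_1) = f(2.560000) = -2.462784
  f(a) × f(c) ≥ 0, new interval: [2.560000, 2.940000]
Iteration 2:
  c_2 = (2.560000 + 2.940000)/2 = 2.750000
  f(c_2) = f(2.750000) = 0.796875
  f(a) × f(c) < 0, new interval: [2.560000, 2.750000]
Iteration 3:
  c_3 = (2.560000 + 2.750000)/2 = 2.655000
  f(c_3) = f(2.655000) = -0.904839
  f(a) × f(c) ≥ 0, new interval: [2.655000, 2.750000]
Iteration 4:
  c_4 = (2.655000 + 2.750000)/2 = 2.702500
  f(c_4) = f(2.702500) = -0.072274
  f(a) × f(c) ≥ 0, new interval: [2.702500, 2.750000]

After 4 iteration(s), the approximation is c_4 = 2.702500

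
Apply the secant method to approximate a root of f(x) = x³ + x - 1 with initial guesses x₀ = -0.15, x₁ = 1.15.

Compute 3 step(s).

f(x) = x³ + x - 1
x₀ = -0.15, x₁ = 1.15

Secant formula: x_{n+1} = x_n - f(x_n)(x_n - x_{n-1})/(f(x_n) - f(x_{n-1}))

Iteration 1:
  f(-0.150000) = -1.153375
  f(1.150000) = 1.670875
  x_2 = 1.150000 - 1.670875×(1.150000 - (-0.150000))/(1.670875 - (-1.153375))
       = 0.380898
Iteration 2:
  f(1.150000) = 1.670875
  f(0.380898) = -0.563841
  x_3 = 0.380898 - (-0.563841)×(0.380898 - 1.150000)/(-0.563841 - 1.670875)
       = 0.574950
Iteration 3:
  f(0.380898) = -0.563841
  f(0.574950) = -0.234991
  x_4 = 0.574950 - (-0.234991)×(0.574950 - 0.380898)/(-0.234991 - (-0.563841))
       = 0.713616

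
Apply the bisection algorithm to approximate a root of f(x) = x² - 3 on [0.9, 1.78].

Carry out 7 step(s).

f(x) = x² - 3
Initial interval: [0.9, 1.78]

Iteration 1:
  c_1 = (0.900000 + 1.780000)/2 = 1.340000
  f(c_1) = f(1.340000) = -1.204400
  f(a) × f(c) ≥ 0, new interval: [1.340000, 1.780000]
Iteration 2:
  c_2 = (1.340000 + 1.780000)/2 = 1.560000
  f(c_2) = f(1.560000) = -0.566400
  f(a) × f(c) ≥ 0, new interval: [1.560000, 1.780000]
Iteration 3:
  c_3 = (1.560000 + 1.780000)/2 = 1.670000
  f(c_3) = f(1.670000) = -0.211100
  f(a) × f(c) ≥ 0, new interval: [1.670000, 1.780000]
Iteration 4:
  c_4 = (1.670000 + 1.780000)/2 = 1.725000
  f(c_4) = f(1.725000) = -0.024375
  f(a) × f(c) ≥ 0, new interval: [1.725000, 1.780000]
Iteration 5:
  c_5 = (1.725000 + 1.780000)/2 = 1.752500
  f(c_5) = f(1.752500) = 0.071256
  f(a) × f(c) < 0, new interval: [1.725000, 1.752500]
Iteration 6:
  c_6 = (1.725000 + 1.752500)/2 = 1.738750
  f(c_6) = f(1.738750) = 0.023252
  f(a) × f(c) < 0, new interval: [1.725000, 1.738750]
Iteration 7:
  c_7 = (1.725000 + 1.738750)/2 = 1.731875
  f(c_7) = f(1.731875) = -0.000609
  f(a) × f(c) ≥ 0, new interval: [1.731875, 1.738750]

After 7 iteration(s), the approximation is c_7 = 1.731875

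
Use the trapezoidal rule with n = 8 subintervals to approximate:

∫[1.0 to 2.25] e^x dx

f(x) = e^x
a = 1.0, b = 2.25, n = 8
h = (b - a)/n = 0.156250

Trapezoidal rule: (h/2)[f(x₀) + 2f(x₁) + 2f(x₂) + ... + f(xₙ)]

x_0 = 1.0000, f(x_0) = 2.718282, coefficient = 1
x_1 = 1.1562, f(x_1) = 3.177993, coefficient = 2
x_2 = 1.3125, f(x_2) = 3.715451, coefficient = 2
x_3 = 1.4688, f(x_3) = 4.343802, coefficient = 2
x_4 = 1.6250, f(x_4) = 5.078419, coefficient = 2
x_5 = 1.7812, f(x_5) = 5.937273, coefficient = 2
x_6 = 1.9375, f(x_6) = 6.941376, coefficient = 2
x_7 = 2.0938, f(x_7) = 8.115291, coefficient = 2
x_8 = 2.2500, f(x_8) = 9.487736, coefficient = 1

I ≈ (0.156250/2) × 86.825227 = 6.783221
Exact value: 6.769454
Error: 0.013767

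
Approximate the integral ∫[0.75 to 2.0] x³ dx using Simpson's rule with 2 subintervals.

f(x) = x³
a = 0.75, b = 2.0, n = 2
h = (b - a)/n = 0.625000

Simpson's rule: (h/3)[f(x₀) + 4f(x₁) + 2f(x₂) + ... + f(xₙ)]

x_0 = 0.7500, f(x_0) = 0.421875, coefficient = 1
x_1 = 1.3750, f(x_1) = 2.599609, coefficient = 4
x_2 = 2.0000, f(x_2) = 8.000000, coefficient = 1

I ≈ (0.625000/3) × 18.820312 = 3.920898
Exact value: 3.920898
Error: 0.000000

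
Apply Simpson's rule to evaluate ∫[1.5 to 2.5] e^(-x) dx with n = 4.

f(x) = e^(-x)
a = 1.5, b = 2.5, n = 4
h = (b - a)/n = 0.250000

Simpson's rule: (h/3)[f(x₀) + 4f(x₁) + 2f(x₂) + ... + f(xₙ)]

x_0 = 1.5000, f(x_0) = 0.223130, coefficient = 1
x_1 = 1.7500, f(x_1) = 0.173774, coefficient = 4
x_2 = 2.0000, f(x_2) = 0.135335, coefficient = 2
x_3 = 2.2500, f(x_3) = 0.105399, coefficient = 4
x_4 = 2.5000, f(x_4) = 0.082085, coefficient = 1

I ≈ (0.250000/3) × 1.692578 = 0.141048
Exact value: 0.141045
Error: 0.000003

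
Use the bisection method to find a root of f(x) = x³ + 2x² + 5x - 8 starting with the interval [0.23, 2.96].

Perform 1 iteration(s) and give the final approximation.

f(x) = x³ + 2x² + 5x - 8
Initial interval: [0.23, 2.96]

Iteration 1:
  c_1 = (0.230000 + 2.960000)/2 = 1.595000
  f(c_1) = f(1.595000) = 9.120770
  f(a) × f(c) < 0, new interval: [0.230000, 1.595000]

After 1 iteration(s), the approximation is c_1 = 1.595000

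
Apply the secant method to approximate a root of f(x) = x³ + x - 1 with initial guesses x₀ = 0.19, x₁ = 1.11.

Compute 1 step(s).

f(x) = x³ + x - 1
x₀ = 0.19, x₁ = 1.11

Secant formula: x_{n+1} = x_n - f(x_n)(x_n - x_{n-1})/(f(x_n) - f(x_{n-1}))

Iteration 1:
  f(0.190000) = -0.803141
  f(1.110000) = 1.477631
  x_2 = 1.110000 - 1.477631×(1.110000 - 0.190000)/(1.477631 - (-0.803141))
       = 0.513965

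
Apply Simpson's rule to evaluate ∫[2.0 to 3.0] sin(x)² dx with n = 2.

f(x) = sin(x)²
a = 2.0, b = 3.0, n = 2
h = (b - a)/n = 0.500000

Simpson's rule: (h/3)[f(x₀) + 4f(x₁) + 2f(x₂) + ... + f(xₙ)]

x_0 = 2.0000, f(x_0) = 0.826822, coefficient = 1
x_1 = 2.5000, f(x_1) = 0.358169, coefficient = 4
x_2 = 3.0000, f(x_2) = 0.019915, coefficient = 1

I ≈ (0.500000/3) × 2.279412 = 0.379902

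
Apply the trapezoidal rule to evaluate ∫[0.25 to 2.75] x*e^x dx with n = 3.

f(x) = x*e^x
a = 0.25, b = 2.75, n = 3
h = (b - a)/n = 0.833333

Trapezoidal rule: (h/2)[f(x₀) + 2f(x₁) + 2f(x₂) + ... + f(xₙ)]

x_0 = 0.2500, f(x_0) = 0.321006, coefficient = 1
x_1 = 1.0833, f(x_1) = 3.200721, coefficient = 2
x_2 = 1.9167, f(x_2) = 13.029998, coefficient = 2
x_3 = 2.7500, f(x_3) = 43.017238, coefficient = 1

I ≈ (0.833333/2) × 75.799682 = 31.583201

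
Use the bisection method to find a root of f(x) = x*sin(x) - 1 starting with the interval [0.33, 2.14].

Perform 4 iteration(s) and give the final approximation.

f(x) = x*sin(x) - 1
Initial interval: [0.33, 2.14]

Iteration 1:
  c_1 = (0.330000 + 2.140000)/2 = 1.235000
  f(c_1) = f(1.235000) = 0.166023
  f(a) × f(c) < 0, new interval: [0.330000, 1.235000]
Iteration 2:
  c_2 = (0.330000 + 1.235000)/2 = 0.782500
  f(c_2) = f(0.782500) = -0.448295
  f(a) × f(c) ≥ 0, new interval: [0.782500, 1.235000]
Iteration 3:
  c_3 = (0.782500 + 1.235000)/2 = 1.008750
  f(c_3) = f(1.008750) = -0.146430
  f(a) × f(c) ≥ 0, new interval: [1.008750, 1.235000]
Iteration 4:
  c_4 = (1.008750 + 1.235000)/2 = 1.121875
  f(c_4) = f(1.121875) = 0.010715
  f(a) × f(c) < 0, new interval: [1.008750, 1.121875]

After 4 iteration(s), the approximation is c_4 = 1.121875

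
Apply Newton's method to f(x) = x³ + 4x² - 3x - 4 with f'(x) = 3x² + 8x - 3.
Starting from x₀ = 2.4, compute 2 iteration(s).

f(x) = x³ + 4x² - 3x - 4
f'(x) = 3x² + 8x - 3
x₀ = 2.4

Newton-Raphson formula: x_{n+1} = x_n - f(x_n)/f'(x_n)

Iteration 1:
  f(2.400000) = 25.664000
  f'(2.400000) = 33.480000
  x_1 = 2.400000 - 25.664000/33.480000 = 1.633453
Iteration 2:
  f(1.633453) = 6.130641
  f'(1.633453) = 18.072127
  x_2 = 1.633453 - 6.130641/18.072127 = 1.294221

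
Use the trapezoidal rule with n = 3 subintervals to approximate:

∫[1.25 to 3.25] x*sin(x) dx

f(x) = x*sin(x)
a = 1.25, b = 3.25, n = 3
h = (b - a)/n = 0.666667

Trapezoidal rule: (h/2)[f(x₀) + 2f(x₁) + 2f(x₂) + ... + f(xₙ)]

x_0 = 1.2500, f(x_0) = 1.186231, coefficient = 1
x_1 = 1.9167, f(x_1) = 1.803163, coefficient = 2
x_2 = 2.5833, f(x_2) = 1.368419, coefficient = 2
x_3 = 3.2500, f(x_3) = -0.351634, coefficient = 1

I ≈ (0.666667/2) × 7.177761 = 2.392587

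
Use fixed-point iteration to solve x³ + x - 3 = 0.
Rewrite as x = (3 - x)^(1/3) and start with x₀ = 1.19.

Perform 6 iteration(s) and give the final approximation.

Equation: x³ + x - 3 = 0
Fixed-point form: x = (3 - x)^(1/3)
x₀ = 1.19

x_1 = g(1.190000) = 1.218689
x_2 = g(1.218689) = 1.212216
x_3 = g(1.212216) = 1.213682
x_4 = g(1.213682) = 1.213350
x_5 = g(1.213350) = 1.213426
x_6 = g(1.213426) = 1.213409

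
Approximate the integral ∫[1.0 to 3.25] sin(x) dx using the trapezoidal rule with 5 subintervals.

f(x) = sin(x)
a = 1.0, b = 3.25, n = 5
h = (b - a)/n = 0.450000

Trapezoidal rule: (h/2)[f(x₀) + 2f(x₁) + 2f(x₂) + ... + f(xₙ)]

x_0 = 1.0000, f(x_0) = 0.841471, coefficient = 1
x_1 = 1.4500, f(x_1) = 0.992713, coefficient = 2
x_2 = 1.9000, f(x_2) = 0.946300, coefficient = 2
x_3 = 2.3500, f(x_3) = 0.711473, coefficient = 2
x_4 = 2.8000, f(x_4) = 0.334988, coefficient = 2
x_5 = 3.2500, f(x_5) = -0.108195, coefficient = 1

I ≈ (0.450000/2) × 6.704225 = 1.508451
Exact value: 1.534432
Error: 0.025981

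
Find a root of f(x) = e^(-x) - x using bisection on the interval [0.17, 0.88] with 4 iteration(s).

f(x) = e^(-x) - x
Initial interval: [0.17, 0.88]

Iteration 1:
  c_1 = (0.170000 + 0.880000)/2 = 0.525000
  f(c_1) = f(0.525000) = 0.066555
  f(a) × f(c) ≥ 0, new interval: [0.525000, 0.880000]
Iteration 2:
  c_2 = (0.525000 + 0.880000)/2 = 0.702500
  f(c_2) = f(0.702500) = -0.207155
  f(a) × f(c) < 0, new interval: [0.525000, 0.702500]
Iteration 3:
  c_3 = (0.525000 + 0.702500)/2 = 0.613750
  f(c_3) = f(0.613750) = -0.072433
  f(a) × f(c) < 0, new interval: [0.525000, 0.613750]
Iteration 4:
  c_4 = (0.525000 + 0.613750)/2 = 0.569375
  f(c_4) = f(0.569375) = -0.003496
  f(a) × f(c) < 0, new interval: [0.525000, 0.569375]

After 4 iteration(s), the approximation is c_4 = 0.569375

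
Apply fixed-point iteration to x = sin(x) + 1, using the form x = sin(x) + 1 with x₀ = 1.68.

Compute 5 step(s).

Equation: x = sin(x) + 1
Fixed-point form: x = sin(x) + 1
x₀ = 1.68

x_1 = g(1.680000) = 1.994043
x_2 = g(1.994043) = 1.911760
x_3 = g(1.911760) = 1.942433
x_4 = g(1.942433) = 1.931734
x_5 = g(1.931734) = 1.935566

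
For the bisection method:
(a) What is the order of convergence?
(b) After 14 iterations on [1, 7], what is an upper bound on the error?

(a) Bisection has linear (order 1) convergence; the error is halved each step.

(b) Error bound = (b-a)/2^n = (7 - 1)/2^{14}
    = 6/2^{14}

(a) 1 (linear); (b) error ≤ 3.66e-04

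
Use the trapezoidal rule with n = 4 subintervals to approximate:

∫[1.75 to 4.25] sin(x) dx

f(x) = sin(x)
a = 1.75, b = 4.25, n = 4
h = (b - a)/n = 0.625000

Trapezoidal rule: (h/2)[f(x₀) + 2f(x₁) + 2f(x₂) + ... + f(xₙ)]

x_0 = 1.7500, f(x_0) = 0.983986, coefficient = 1
x_1 = 2.3750, f(x_1) = 0.693685, coefficient = 2
x_2 = 3.0000, f(x_2) = 0.141120, coefficient = 2
x_3 = 3.6250, f(x_3) = -0.464799, coefficient = 2
x_4 = 4.2500, f(x_4) = -0.894989, coefficient = 1

I ≈ (0.625000/2) × 0.829009 = 0.259065
Exact value: 0.267841
Error: 0.008776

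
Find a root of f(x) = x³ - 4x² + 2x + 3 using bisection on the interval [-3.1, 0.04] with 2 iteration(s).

f(x) = x³ - 4x² + 2x + 3
Initial interval: [-3.1, 0.04]

Iteration 1:
  c_1 = (-3.100000 + 0.040000)/2 = -1.530000
  f(c_1) = f(-1.530000) = -13.005177
  f(a) × f(c) ≥ 0, new interval: [-1.530000, 0.040000]
Iteration 2:
  c_2 = (-1.530000 + 0.040000)/2 = -0.745000
  f(c_2) = f(-0.745000) = -1.123594
  f(a) × f(c) ≥ 0, new interval: [-0.745000, 0.040000]

After 2 iteration(s), the approximation is c_2 = -0.745000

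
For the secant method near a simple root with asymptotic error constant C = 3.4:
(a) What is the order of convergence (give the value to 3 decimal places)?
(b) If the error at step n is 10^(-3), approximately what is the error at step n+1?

(a) Secant method has superlinear convergence with order φ = (1+√5)/2 ≈ 1.618.
    This means |e_{n+1}| ≈ C|e_n|^1.618.

(b) With |e_n| = 10^(-3) and C = 3.4:
    |e_{n+1}| ≈ 3.4 × (10^(-3))^1.618 = 3.4 × 10^(-4.85)

(a) ≈ 1.618 (golden ratio); (b) |e_{n+1}| ≈ 4.757e-05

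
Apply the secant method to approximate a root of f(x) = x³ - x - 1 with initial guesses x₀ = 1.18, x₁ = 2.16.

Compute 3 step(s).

f(x) = x³ - x - 1
x₀ = 1.18, x₁ = 2.16

Secant formula: x_{n+1} = x_n - f(x_n)(x_n - x_{n-1})/(f(x_n) - f(x_{n-1}))

Iteration 1:
  f(1.180000) = -0.536968
  f(2.160000) = 6.917696
  x_2 = 2.160000 - 6.917696×(2.160000 - 1.180000)/(6.917696 - (-0.536968))
       = 1.250591
Iteration 2:
  f(2.160000) = 6.917696
  f(1.250591) = -0.294696
  x_3 = 1.250591 - (-0.294696)×(1.250591 - 2.160000)/(-0.294696 - 6.917696)
       = 1.287749
Iteration 3:
  f(1.250591) = -0.294696
  f(1.287749) = -0.152279
  x_4 = 1.287749 - (-0.152279)×(1.287749 - 1.250591)/(-0.152279 - (-0.294696))
       = 1.327480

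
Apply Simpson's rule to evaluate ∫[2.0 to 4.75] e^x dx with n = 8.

f(x) = e^x
a = 2.0, b = 4.75, n = 8
h = (b - a)/n = 0.343750

Simpson's rule: (h/3)[f(x₀) + 4f(x₁) + 2f(x₂) + ... + f(xₙ)]

x_0 = 2.0000, f(x_0) = 7.389056, coefficient = 1
x_1 = 2.3438, f(x_1) = 10.420239, coefficient = 4
x_2 = 2.6875, f(x_2) = 14.694893, coefficient = 2
x_3 = 3.0312, f(x_3) = 20.723120, coefficient = 4
x_4 = 3.3750, f(x_4) = 29.224284, coefficient = 2
x_5 = 3.7188, f(x_5) = 41.212846, coefficient = 4
x_6 = 4.0625, f(x_6) = 58.119428, coefficient = 2
x_7 = 4.4062, f(x_7) = 81.961531, coefficient = 4
x_8 = 4.7500, f(x_8) = 115.584285, coefficient = 1

I ≈ (0.343750/3) × 944.321495 = 108.203505
Exact value: 108.195228
Error: 0.008276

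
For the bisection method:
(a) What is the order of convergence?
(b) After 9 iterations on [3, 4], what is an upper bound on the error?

(a) Bisection has linear (order 1) convergence; the error is halved each step.

(b) Error bound = (b-a)/2^n = (4 - 3)/2^{9}
    = 1/2^{9}

(a) 1 (linear); (b) error ≤ 1.95e-03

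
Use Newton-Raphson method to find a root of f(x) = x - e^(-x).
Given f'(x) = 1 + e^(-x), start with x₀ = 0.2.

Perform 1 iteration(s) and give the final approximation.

f(x) = x - e^(-x)
f'(x) = 1 + e^(-x)
x₀ = 0.2

Newton-Raphson formula: x_{n+1} = x_n - f(x_n)/f'(x_n)

Iteration 1:
  f(0.200000) = -0.618731
  f'(0.200000) = 1.818731
  x_1 = 0.200000 - (-0.618731)/1.818731 = 0.540199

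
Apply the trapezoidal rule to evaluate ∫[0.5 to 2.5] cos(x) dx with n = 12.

f(x) = cos(x)
a = 0.5, b = 2.5, n = 12
h = (b - a)/n = 0.166667

Trapezoidal rule: (h/2)[f(x₀) + 2f(x₁) + 2f(x₂) + ... + f(xₙ)]

x_0 = 0.5000, f(x_0) = 0.877583, coefficient = 1
x_1 = 0.6667, f(x_1) = 0.785887, coefficient = 2
x_2 = 0.8333, f(x_2) = 0.672412, coefficient = 2
x_3 = 1.0000, f(x_3) = 0.540302, coefficient = 2
x_4 = 1.1667, f(x_4) = 0.393219, coefficient = 2
x_5 = 1.3333, f(x_5) = 0.235238, coefficient = 2
x_6 = 1.5000, f(x_6) = 0.070737, coefficient = 2
x_7 = 1.6667, f(x_7) = -0.095724, coefficient = 2
x_8 = 1.8333, f(x_8) = -0.259531, coefficient = 2
x_9 = 2.0000, f(x_9) = -0.416147, coefficient = 2
x_10 = 2.1667, f(x_10) = -0.561229, coefficient = 2
x_11 = 2.3333, f(x_11) = -0.690758, coefficient = 2
x_12 = 2.5000, f(x_12) = -0.801144, coefficient = 1

I ≈ (0.166667/2) × 1.425251 = 0.118771
Exact value: 0.119047
Error: 0.000276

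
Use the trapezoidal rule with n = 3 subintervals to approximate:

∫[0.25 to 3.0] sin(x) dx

f(x) = sin(x)
a = 0.25, b = 3.0, n = 3
h = (b - a)/n = 0.916667

Trapezoidal rule: (h/2)[f(x₀) + 2f(x₁) + 2f(x₂) + ... + f(xₙ)]

x_0 = 0.2500, f(x_0) = 0.247404, coefficient = 1
x_1 = 1.1667, f(x_1) = 0.919445, coefficient = 2
x_2 = 2.0833, f(x_2) = 0.871503, coefficient = 2
x_3 = 3.0000, f(x_3) = 0.141120, coefficient = 1

I ≈ (0.916667/2) × 3.970420 = 1.819776
Exact value: 1.958905
Error: 0.139129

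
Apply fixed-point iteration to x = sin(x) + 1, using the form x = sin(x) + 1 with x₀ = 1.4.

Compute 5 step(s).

Equation: x = sin(x) + 1
Fixed-point form: x = sin(x) + 1
x₀ = 1.4

x_1 = g(1.400000) = 1.985450
x_2 = g(1.985450) = 1.915256
x_3 = g(1.915256) = 1.941258
x_4 = g(1.941258) = 1.932160
x_5 = g(1.932160) = 1.935415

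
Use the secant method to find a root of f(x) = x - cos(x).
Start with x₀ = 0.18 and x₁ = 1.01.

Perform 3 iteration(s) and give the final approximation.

f(x) = x - cos(x)
x₀ = 0.18, x₁ = 1.01

Secant formula: x_{n+1} = x_n - f(x_n)(x_n - x_{n-1})/(f(x_n) - f(x_{n-1}))

Iteration 1:
  f(0.180000) = -0.803844
  f(1.010000) = 0.478139
  x_2 = 1.010000 - 0.478139×(1.010000 - 0.180000)/(0.478139 - (-0.803844))
       = 0.700436
Iteration 2:
  f(1.010000) = 0.478139
  f(0.700436) = -0.064125
  x_3 = 0.700436 - (-0.064125)×(0.700436 - 1.010000)/(-0.064125 - 0.478139)
       = 0.737043
Iteration 3:
  f(0.700436) = -0.064125
  f(0.737043) = -0.003416
  x_4 = 0.737043 - (-0.003416)×(0.737043 - 0.700436)/(-0.003416 - (-0.064125))
       = 0.739103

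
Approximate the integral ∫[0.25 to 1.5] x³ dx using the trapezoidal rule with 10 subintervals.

f(x) = x³
a = 0.25, b = 1.5, n = 10
h = (b - a)/n = 0.125000

Trapezoidal rule: (h/2)[f(x₀) + 2f(x₁) + 2f(x₂) + ... + f(xₙ)]

x_0 = 0.2500, f(x_0) = 0.015625, coefficient = 1
x_1 = 0.3750, f(x_1) = 0.052734, coefficient = 2
x_2 = 0.5000, f(x_2) = 0.125000, coefficient = 2
x_3 = 0.6250, f(x_3) = 0.244141, coefficient = 2
x_4 = 0.7500, f(x_4) = 0.421875, coefficient = 2
x_5 = 0.8750, f(x_5) = 0.669922, coefficient = 2
x_6 = 1.0000, f(x_6) = 1.000000, coefficient = 2
x_7 = 1.1250, f(x_7) = 1.423828, coefficient = 2
x_8 = 1.2500, f(x_8) = 1.953125, coefficient = 2
x_9 = 1.3750, f(x_9) = 2.599609, coefficient = 2
x_10 = 1.5000, f(x_10) = 3.375000, coefficient = 1

I ≈ (0.125000/2) × 20.371094 = 1.273193
Exact value: 1.264648
Error: 0.008545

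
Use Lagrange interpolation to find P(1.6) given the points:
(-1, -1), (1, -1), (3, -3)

Lagrange interpolation formula:
P(x) = Σ yᵢ × Lᵢ(x)
where Lᵢ(x) = Π_{j≠i} (x - xⱼ)/(xᵢ - xⱼ)

L_0(1.6) = (1.6 - 1)/(-1 - 1) × (1.6 - 3)/(-1 - 3) = -0.105000
L_1(1.6) = (1.6 - (-1))/(1 - (-1)) × (1.6 - 3)/(1 - 3) = 0.910000
L_2(1.6) = (1.6 - (-1))/(3 - (-1)) × (1.6 - 1)/(3 - 1) = 0.195000

P(1.6) = (-1)×L_0(1.6) + (-1)×L_1(1.6) + (-3)×L_2(1.6)
P(1.6) = -1.390000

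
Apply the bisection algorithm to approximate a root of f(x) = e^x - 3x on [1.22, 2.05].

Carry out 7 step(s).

f(x) = e^x - 3x
Initial interval: [1.22, 2.05]

Iteration 1:
  c_1 = (1.220000 + 2.050000)/2 = 1.635000
  f(c_1) = f(1.635000) = 0.224458
  f(a) × f(c) < 0, new interval: [1.220000, 1.635000]
Iteration 2:
  c_2 = (1.220000 + 1.635000)/2 = 1.427500
  f(c_2) = f(1.427500) = -0.114235
  f(a) × f(c) ≥ 0, new interval: [1.427500, 1.635000]
Iteration 3:
  c_3 = (1.427500 + 1.635000)/2 = 1.531250
  f(c_3) = f(1.531250) = 0.030203
  f(a) × f(c) < 0, new interval: [1.427500, 1.531250]
Iteration 4:
  c_4 = (1.427500 + 1.531250)/2 = 1.479375
  f(c_4) = f(1.479375) = -0.047924
  f(a) × f(c) ≥ 0, new interval: [1.479375, 1.531250]
Iteration 5:
  c_5 = (1.479375 + 1.531250)/2 = 1.505312
  f(c_5) = f(1.505312) = -0.010376
  f(a) × f(c) ≥ 0, new interval: [1.505312, 1.531250]
Iteration 6:
  c_6 = (1.505312 + 1.531250)/2 = 1.518281
  f(c_6) = f(1.518281) = 0.009530
  f(a) × f(c) < 0, new interval: [1.505312, 1.518281]
Iteration 7:
  c_7 = (1.505312 + 1.518281)/2 = 1.511797
  f(c_7) = f(1.511797) = -0.000519
  f(a) × f(c) ≥ 0, new interval: [1.511797, 1.518281]

After 7 iteration(s), the approximation is c_7 = 1.511797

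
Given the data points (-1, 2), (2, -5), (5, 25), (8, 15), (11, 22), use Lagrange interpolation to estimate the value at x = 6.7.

Lagrange interpolation formula:
P(x) = Σ yᵢ × Lᵢ(x)
where Lᵢ(x) = Π_{j≠i} (x - xⱼ)/(xᵢ - xⱼ)

L_0(6.7) = (6.7 - 2)/(-1 - 2) × (6.7 - 5)/(-1 - 5) × (6.7 - 8)/(-1 - 8) × (6.7 - 11)/(-1 - 11) = 0.022975
L_1(6.7) = (6.7 - (-1))/(2 - (-1)) × (6.7 - 5)/(2 - 5) × (6.7 - 8)/(2 - 8) × (6.7 - 11)/(2 - 11) = -0.150562
L_2(6.7) = (6.7 - (-1))/(5 - (-1)) × (6.7 - 2)/(5 - 2) × (6.7 - 8)/(5 - 8) × (6.7 - 11)/(5 - 11) = 0.624389
L_3(6.7) = (6.7 - (-1))/(8 - (-1)) × (6.7 - 2)/(8 - 2) × (6.7 - 5)/(8 - 5) × (6.7 - 11)/(8 - 11) = 0.544339
L_4(6.7) = (6.7 - (-1))/(11 - (-1)) × (6.7 - 2)/(11 - 2) × (6.7 - 5)/(11 - 5) × (6.7 - 8)/(11 - 8) = -0.041142

P(6.7) = 2×L_0(6.7) + (-5)×L_1(6.7) + 25×L_2(6.7) + 15×L_3(6.7) + 22×L_4(6.7)
P(6.7) = 23.668458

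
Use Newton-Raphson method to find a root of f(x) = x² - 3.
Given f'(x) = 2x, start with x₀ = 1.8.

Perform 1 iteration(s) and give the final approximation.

f(x) = x² - 3
f'(x) = 2x
x₀ = 1.8

Newton-Raphson formula: x_{n+1} = x_n - f(x_n)/f'(x_n)

Iteration 1:
  f(1.800000) = 0.240000
  f'(1.800000) = 3.600000
  x_1 = 1.800000 - 0.240000/3.600000 = 1.733333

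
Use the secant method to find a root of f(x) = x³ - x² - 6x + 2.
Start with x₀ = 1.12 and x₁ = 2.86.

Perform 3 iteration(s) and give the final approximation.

f(x) = x³ - x² - 6x + 2
x₀ = 1.12, x₁ = 2.86

Secant formula: x_{n+1} = x_n - f(x_n)(x_n - x_{n-1})/(f(x_n) - f(x_{n-1}))

Iteration 1:
  f(1.120000) = -4.569472
  f(2.860000) = 0.054056
  x_2 = 2.860000 - 0.054056×(2.860000 - 1.120000)/(0.054056 - (-4.569472))
       = 2.839657
Iteration 2:
  f(2.860000) = 0.054056
  f(2.839657) = -0.203591
  x_3 = 2.839657 - (-0.203591)×(2.839657 - 2.860000)/(-0.203591 - 0.054056)
       = 2.855732
Iteration 3:
  f(2.839657) = -0.203591
  f(2.855732) = -0.000518
  x_4 = 2.855732 - (-0.000518)×(2.855732 - 2.839657)/(-0.000518 - (-0.203591))
       = 2.855773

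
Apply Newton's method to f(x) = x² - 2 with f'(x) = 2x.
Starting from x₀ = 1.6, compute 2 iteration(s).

f(x) = x² - 2
f'(x) = 2x
x₀ = 1.6

Newton-Raphson formula: x_{n+1} = x_n - f(x_n)/f'(x_n)

Iteration 1:
  f(1.600000) = 0.560000
  f'(1.600000) = 3.200000
  x_1 = 1.600000 - 0.560000/3.200000 = 1.425000
Iteration 2:
  f(1.425000) = 0.030625
  f'(1.425000) = 2.850000
  x_2 = 1.425000 - 0.030625/2.850000 = 1.414254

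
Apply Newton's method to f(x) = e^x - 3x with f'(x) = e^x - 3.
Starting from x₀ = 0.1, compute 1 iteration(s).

f(x) = e^x - 3x
f'(x) = e^x - 3
x₀ = 0.1

Newton-Raphson formula: x_{n+1} = x_n - f(x_n)/f'(x_n)

Iteration 1:
  f(0.100000) = 0.805171
  f'(0.100000) = -1.894829
  x_1 = 0.100000 - 0.805171/(-1.894829) = 0.524931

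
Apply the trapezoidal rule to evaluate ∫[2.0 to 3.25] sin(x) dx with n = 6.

f(x) = sin(x)
a = 2.0, b = 3.25, n = 6
h = (b - a)/n = 0.208333

Trapezoidal rule: (h/2)[f(x₀) + 2f(x₁) + 2f(x₂) + ... + f(xₙ)]

x_0 = 2.0000, f(x_0) = 0.909297, coefficient = 1
x_1 = 2.2083, f(x_1) = 0.803564, coefficient = 2
x_2 = 2.4167, f(x_2) = 0.663080, coefficient = 2
x_3 = 2.6250, f(x_3) = 0.493920, coefficient = 2
x_4 = 2.8333, f(x_4) = 0.303400, coefficient = 2
x_5 = 3.0417, f(x_5) = 0.099760, coefficient = 2
x_6 = 3.2500, f(x_6) = -0.108195, coefficient = 1

I ≈ (0.208333/2) × 5.528552 = 0.575891
Exact value: 0.577983
Error: 0.002092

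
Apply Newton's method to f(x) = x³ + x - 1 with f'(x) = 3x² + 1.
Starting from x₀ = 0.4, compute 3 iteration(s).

f(x) = x³ + x - 1
f'(x) = 3x² + 1
x₀ = 0.4

Newton-Raphson formula: x_{n+1} = x_n - f(x_n)/f'(x_n)

Iteration 1:
  f(0.400000) = -0.536000
  f'(0.400000) = 1.480000
  x_1 = 0.400000 - (-0.536000)/1.480000 = 0.762162
Iteration 2:
  f(0.762162) = 0.204895
  f'(0.762162) = 2.742673
  x_2 = 0.762162 - 0.204895/2.742673 = 0.687456
Iteration 3:
  f(0.687456) = 0.012344
  f'(0.687456) = 2.417786
  x_3 = 0.687456 - 0.012344/2.417786 = 0.682350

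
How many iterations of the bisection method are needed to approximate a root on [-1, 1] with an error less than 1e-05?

We need (b-a)/2^n ≤ 1e-05
(1 - (-1))/2^n ≤ 1e-05
2/2^n ≤ 1e-05
2^n ≥ 200000
n ≥ log₂(200000) = 17.61
n ≥ 18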